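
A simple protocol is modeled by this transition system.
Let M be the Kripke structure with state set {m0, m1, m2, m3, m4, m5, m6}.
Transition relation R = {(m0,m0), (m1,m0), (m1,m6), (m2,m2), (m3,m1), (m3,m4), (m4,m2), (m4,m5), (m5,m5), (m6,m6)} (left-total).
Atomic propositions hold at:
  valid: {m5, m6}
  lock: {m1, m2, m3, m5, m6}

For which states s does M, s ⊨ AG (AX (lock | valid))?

Sat(lock | valid) = {m1, m2, m3, m5, m6}
Sat(AX (lock | valid)) = {s : every successor in {m1, m2, m3, m5, m6}} = {m2, m4, m5, m6}
AG (AX (lock | valid)): greatest fixpoint, start Z0 = {m2, m4, m5, m6}, keep only states in Sat with every successor in Z. Already a fixed point.
Sat(AG (AX (lock | valid))) = {m2, m4, m5, m6}

{m2, m4, m5, m6}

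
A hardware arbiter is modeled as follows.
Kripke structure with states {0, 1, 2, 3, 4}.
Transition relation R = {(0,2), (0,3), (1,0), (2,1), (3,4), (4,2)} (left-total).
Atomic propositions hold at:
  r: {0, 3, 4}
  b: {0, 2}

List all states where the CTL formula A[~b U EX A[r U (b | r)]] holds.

{0, 1, 3, 4}

Sat(~b) = {1, 3, 4}
Sat(b | r) = {0, 2, 3, 4}
A[r U (b | r)]: least fixpoint, start Z0 = Sat((b | r)) = {0, 2, 3, 4}, add states in Sat(r) with every successor in Z. Already a fixed point.
Sat(A[r U (b | r)]) = {0, 2, 3, 4}
Sat(EX A[r U (b | r)]) = {s : some successor in {0, 2, 3, 4}} = {0, 1, 3, 4}
A[~b U EX A[r U (b | r)]]: least fixpoint, start Z0 = Sat(EX A[r U (b | r)]) = {0, 1, 3, 4}, add states in Sat(~b) with every successor in Z. Already a fixed point.
Sat(A[~b U EX A[r U (b | r)]]) = {0, 1, 3, 4}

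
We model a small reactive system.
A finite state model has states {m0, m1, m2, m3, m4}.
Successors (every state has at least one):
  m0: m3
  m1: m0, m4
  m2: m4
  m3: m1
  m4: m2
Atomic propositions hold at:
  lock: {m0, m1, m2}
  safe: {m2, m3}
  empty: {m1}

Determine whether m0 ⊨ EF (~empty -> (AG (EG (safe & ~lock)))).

Sat(~empty) = {m0, m2, m3, m4}
Sat(~lock) = {m3, m4}
Sat(safe & ~lock) = {m3}
EG (safe & ~lock): greatest fixpoint, start Z0 = {m3}, keep only states in Sat with some successor in Z. Z1 = ∅; fixed.
Sat(EG (safe & ~lock)) = ∅
AG (EG (safe & ~lock)): greatest fixpoint, start Z0 = ∅, keep only states in Sat with every successor in Z. Already a fixed point.
Sat(AG (EG (safe & ~lock))) = ∅
Sat(~empty -> (AG (EG (safe & ~lock)))) = {m1}
EF (~empty -> (AG (EG (safe & ~lock)))): least fixpoint, start Z0 = {m1}, add states with some successor in Z. Z1 = {m1, m3}; Z2 = {m0, m1, m3}; fixed.
Sat(EF (~empty -> (AG (EG (safe & ~lock))))) = {m0, m1, m3}
m0 ∈ Sat(EF (~empty -> (AG (EG (safe & ~lock))))) = {m0, m1, m3}, so the formula holds at m0.

Yes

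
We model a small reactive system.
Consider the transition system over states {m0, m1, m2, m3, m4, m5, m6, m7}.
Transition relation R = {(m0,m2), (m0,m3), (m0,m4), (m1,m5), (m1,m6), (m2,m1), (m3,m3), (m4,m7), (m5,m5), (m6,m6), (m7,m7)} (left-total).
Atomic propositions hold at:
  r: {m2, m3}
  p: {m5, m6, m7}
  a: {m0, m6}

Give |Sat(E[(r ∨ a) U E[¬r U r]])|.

3

Sat(r ∨ a) = {m0, m2, m3, m6}
Sat(¬r) = {m0, m1, m4, m5, m6, m7}
E[¬r U r]: least fixpoint, start Z0 = Sat(r) = {m2, m3}, add states in Sat(¬r) with some successor in Z. Z1 = {m0, m2, m3}; fixed.
Sat(E[¬r U r]) = {m0, m2, m3}
E[(r ∨ a) U E[¬r U r]]: least fixpoint, start Z0 = Sat(E[¬r U r]) = {m0, m2, m3}, add states in Sat(r ∨ a) with some successor in Z. Already a fixed point.
Sat(E[(r ∨ a) U E[¬r U r]]) = {m0, m2, m3}
|Sat(E[(r ∨ a) U E[¬r U r]])| = |{m0, m2, m3}| = 3.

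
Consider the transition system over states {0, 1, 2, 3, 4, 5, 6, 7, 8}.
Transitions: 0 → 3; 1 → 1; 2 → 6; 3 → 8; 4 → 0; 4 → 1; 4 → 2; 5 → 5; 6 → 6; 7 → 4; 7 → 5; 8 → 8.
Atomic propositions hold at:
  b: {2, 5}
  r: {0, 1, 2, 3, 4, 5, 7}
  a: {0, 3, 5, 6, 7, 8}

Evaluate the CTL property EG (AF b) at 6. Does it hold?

No

AF b: least fixpoint, start Z0 = {2, 5}, add states with every successor in Z. Already a fixed point.
Sat(AF b) = {2, 5}
EG (AF b): greatest fixpoint, start Z0 = {2, 5}, keep only states in Sat with some successor in Z. Z1 = {5}; fixed.
Sat(EG (AF b)) = {5}
6 ∉ Sat(EG (AF b)) = {5}, so the formula does not hold at 6.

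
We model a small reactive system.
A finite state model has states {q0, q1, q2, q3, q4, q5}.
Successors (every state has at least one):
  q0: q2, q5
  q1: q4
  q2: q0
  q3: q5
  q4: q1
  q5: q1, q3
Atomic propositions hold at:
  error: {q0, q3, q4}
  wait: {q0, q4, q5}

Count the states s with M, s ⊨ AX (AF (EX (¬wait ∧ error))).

1

Sat(¬wait) = {q1, q2, q3}
Sat(¬wait ∧ error) = {q3}
Sat(EX (¬wait ∧ error)) = {s : some successor in {q3}} = {q5}
AF (EX (¬wait ∧ error)): least fixpoint, start Z0 = {q5}, add states with every successor in Z. Z1 = {q3, q5}; fixed.
Sat(AF (EX (¬wait ∧ error))) = {q3, q5}
Sat(AX (AF (EX (¬wait ∧ error)))) = {s : every successor in {q3, q5}} = {q3}
|Sat(AX (AF (EX (¬wait ∧ error))))| = |{q3}| = 1.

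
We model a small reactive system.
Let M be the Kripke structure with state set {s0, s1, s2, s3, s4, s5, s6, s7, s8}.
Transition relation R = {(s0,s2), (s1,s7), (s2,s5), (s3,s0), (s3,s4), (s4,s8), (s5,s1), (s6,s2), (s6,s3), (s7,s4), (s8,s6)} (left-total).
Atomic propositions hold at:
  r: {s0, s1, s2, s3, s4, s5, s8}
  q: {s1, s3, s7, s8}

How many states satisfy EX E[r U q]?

E[r U q]: least fixpoint, start Z0 = Sat(q) = {s1, s3, s7, s8}, add states in Sat(r) with some successor in Z. Z1 = {s1, s3, s4, s5, s7, s8}; Z2 = {s1, s2, s3, s4, s5, s7, s8}; Z3 = {s0, s1, s2, s3, s4, s5, s7, s8}; fixed.
Sat(E[r U q]) = {s0, s1, s2, s3, s4, s5, s7, s8}
Sat(EX E[r U q]) = {s : some successor in {s0, s1, s2, s3, s4, s5, s7, s8}} = {s0, s1, s2, s3, s4, s5, s6, s7}
|Sat(EX E[r U q])| = |{s0, s1, s2, s3, s4, s5, s6, s7}| = 8.

8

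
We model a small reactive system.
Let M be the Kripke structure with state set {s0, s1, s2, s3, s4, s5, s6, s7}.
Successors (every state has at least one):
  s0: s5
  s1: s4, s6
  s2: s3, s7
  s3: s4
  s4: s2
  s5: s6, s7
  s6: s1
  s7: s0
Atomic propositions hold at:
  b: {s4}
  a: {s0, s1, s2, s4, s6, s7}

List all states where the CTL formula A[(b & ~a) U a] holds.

Sat(~a) = {s3, s5}
Sat(b & ~a) = ∅
A[(b & ~a) U a]: least fixpoint, start Z0 = Sat(a) = {s0, s1, s2, s4, s6, s7}, add states in Sat(b & ~a) with every successor in Z. Already a fixed point.
Sat(A[(b & ~a) U a]) = {s0, s1, s2, s4, s6, s7}

{s0, s1, s2, s4, s6, s7}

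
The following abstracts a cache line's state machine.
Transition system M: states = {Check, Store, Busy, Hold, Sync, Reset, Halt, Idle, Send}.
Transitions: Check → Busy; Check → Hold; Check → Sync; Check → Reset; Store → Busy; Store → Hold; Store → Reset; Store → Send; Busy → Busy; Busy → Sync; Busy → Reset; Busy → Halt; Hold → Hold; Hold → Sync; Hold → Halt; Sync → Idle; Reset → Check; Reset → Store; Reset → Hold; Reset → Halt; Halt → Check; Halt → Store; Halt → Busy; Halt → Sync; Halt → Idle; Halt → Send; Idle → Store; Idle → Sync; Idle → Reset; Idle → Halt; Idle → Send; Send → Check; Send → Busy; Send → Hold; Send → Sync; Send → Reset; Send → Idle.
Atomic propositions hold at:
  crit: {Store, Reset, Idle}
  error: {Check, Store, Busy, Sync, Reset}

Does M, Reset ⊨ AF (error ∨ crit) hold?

Yes

Sat(error ∨ crit) = {Check, Store, Busy, Sync, Reset, Idle}
AF (error ∨ crit): least fixpoint, start Z0 = {Check, Store, Busy, Sync, Reset, Idle}, add states with every successor in Z. Already a fixed point.
Sat(AF (error ∨ crit)) = {Check, Store, Busy, Sync, Reset, Idle}
Reset ∈ Sat(AF (error ∨ crit)) = {Check, Store, Busy, Sync, Reset, Idle}, so the formula holds at Reset.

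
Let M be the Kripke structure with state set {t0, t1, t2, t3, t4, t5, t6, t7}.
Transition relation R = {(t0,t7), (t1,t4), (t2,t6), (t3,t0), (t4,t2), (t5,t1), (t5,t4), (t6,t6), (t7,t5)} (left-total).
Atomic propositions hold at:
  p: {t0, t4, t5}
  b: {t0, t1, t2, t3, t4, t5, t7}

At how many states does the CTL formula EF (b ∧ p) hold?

6

Sat(b ∧ p) = {t0, t4, t5}
EF (b ∧ p): least fixpoint, start Z0 = {t0, t4, t5}, add states with some successor in Z. Z1 = {t0, t1, t3, t4, t5, t7}; fixed.
Sat(EF (b ∧ p)) = {t0, t1, t3, t4, t5, t7}
|Sat(EF (b ∧ p))| = |{t0, t1, t3, t4, t5, t7}| = 6.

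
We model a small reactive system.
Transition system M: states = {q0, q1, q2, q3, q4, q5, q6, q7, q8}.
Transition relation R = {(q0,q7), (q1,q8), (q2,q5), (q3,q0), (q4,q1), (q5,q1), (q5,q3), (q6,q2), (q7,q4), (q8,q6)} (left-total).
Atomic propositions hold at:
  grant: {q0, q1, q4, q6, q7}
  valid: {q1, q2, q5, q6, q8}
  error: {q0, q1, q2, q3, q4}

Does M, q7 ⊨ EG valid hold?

No

EG valid: greatest fixpoint, start Z0 = {q1, q2, q5, q6, q8}, keep only states in Sat with some successor in Z. Already a fixed point.
Sat(EG valid) = {q1, q2, q5, q6, q8}
q7 ∉ Sat(EG valid) = {q1, q2, q5, q6, q8}, so the formula does not hold at q7.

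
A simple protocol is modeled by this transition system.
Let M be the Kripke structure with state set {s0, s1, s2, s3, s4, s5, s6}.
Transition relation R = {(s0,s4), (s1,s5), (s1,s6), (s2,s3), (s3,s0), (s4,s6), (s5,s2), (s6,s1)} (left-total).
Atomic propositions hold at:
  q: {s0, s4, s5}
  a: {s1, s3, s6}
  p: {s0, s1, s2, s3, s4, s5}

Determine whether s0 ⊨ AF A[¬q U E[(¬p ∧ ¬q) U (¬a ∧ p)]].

Yes

Sat(¬q) = {s1, s2, s3, s6}
Sat(¬p) = {s6}
Sat(¬p ∧ ¬q) = {s6}
Sat(¬a) = {s0, s2, s4, s5}
Sat(¬a ∧ p) = {s0, s2, s4, s5}
E[(¬p ∧ ¬q) U (¬a ∧ p)]: least fixpoint, start Z0 = Sat((¬a ∧ p)) = {s0, s2, s4, s5}, add states in Sat(¬p ∧ ¬q) with some successor in Z. Already a fixed point.
Sat(E[(¬p ∧ ¬q) U (¬a ∧ p)]) = {s0, s2, s4, s5}
A[¬q U E[(¬p ∧ ¬q) U (¬a ∧ p)]]: least fixpoint, start Z0 = Sat(E[(¬p ∧ ¬q) U (¬a ∧ p)]) = {s0, s2, s4, s5}, add states in Sat(¬q) with every successor in Z. Z1 = {s0, s2, s3, s4, s5}; fixed.
Sat(A[¬q U E[(¬p ∧ ¬q) U (¬a ∧ p)]]) = {s0, s2, s3, s4, s5}
AF A[¬q U E[(¬p ∧ ¬q) U (¬a ∧ p)]]: least fixpoint, start Z0 = {s0, s2, s3, s4, s5}, add states with every successor in Z. Already a fixed point.
Sat(AF A[¬q U E[(¬p ∧ ¬q) U (¬a ∧ p)]]) = {s0, s2, s3, s4, s5}
s0 ∈ Sat(AF A[¬q U E[(¬p ∧ ¬q) U (¬a ∧ p)]]) = {s0, s2, s3, s4, s5}, so the formula holds at s0.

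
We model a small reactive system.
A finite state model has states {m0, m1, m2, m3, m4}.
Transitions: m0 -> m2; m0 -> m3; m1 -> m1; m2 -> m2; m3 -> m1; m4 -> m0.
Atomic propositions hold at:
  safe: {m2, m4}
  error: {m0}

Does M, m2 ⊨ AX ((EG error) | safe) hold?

EG error: greatest fixpoint, start Z0 = {m0}, keep only states in Sat with some successor in Z. Z1 = ∅; fixed.
Sat(EG error) = ∅
Sat((EG error) | safe) = {m2, m4}
Sat(AX ((EG error) | safe)) = {s : every successor in {m2, m4}} = {m2}
m2 ∈ Sat(AX ((EG error) | safe)) = {m2}, so the formula holds at m2.

Yes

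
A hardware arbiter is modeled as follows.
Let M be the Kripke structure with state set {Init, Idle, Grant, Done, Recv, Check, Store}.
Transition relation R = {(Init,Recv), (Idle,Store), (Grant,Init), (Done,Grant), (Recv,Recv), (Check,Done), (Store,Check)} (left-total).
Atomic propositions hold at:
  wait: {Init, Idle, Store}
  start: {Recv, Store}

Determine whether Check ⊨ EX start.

No

Sat(EX start) = {s : some successor in {Recv, Store}} = {Init, Idle, Recv}
Check ∉ Sat(EX start) = {Init, Idle, Recv}, so the formula does not hold at Check.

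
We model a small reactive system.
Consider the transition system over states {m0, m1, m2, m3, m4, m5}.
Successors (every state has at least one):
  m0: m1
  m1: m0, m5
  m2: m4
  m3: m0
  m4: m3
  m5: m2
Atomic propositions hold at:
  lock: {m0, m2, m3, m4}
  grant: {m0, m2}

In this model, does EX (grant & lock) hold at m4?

No

Sat(grant & lock) = {m0, m2}
Sat(EX (grant & lock)) = {s : some successor in {m0, m2}} = {m1, m3, m5}
m4 ∉ Sat(EX (grant & lock)) = {m1, m3, m5}, so the formula does not hold at m4.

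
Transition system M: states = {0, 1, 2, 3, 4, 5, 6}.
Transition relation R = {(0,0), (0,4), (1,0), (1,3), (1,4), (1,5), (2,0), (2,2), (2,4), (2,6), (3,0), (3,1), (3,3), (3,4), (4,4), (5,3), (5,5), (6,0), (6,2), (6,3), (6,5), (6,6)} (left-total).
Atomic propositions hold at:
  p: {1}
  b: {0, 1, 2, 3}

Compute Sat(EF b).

{0, 1, 2, 3, 5, 6}

EF b: least fixpoint, start Z0 = {0, 1, 2, 3}, add states with some successor in Z. Z1 = {0, 1, 2, 3, 5, 6}; fixed.
Sat(EF b) = {0, 1, 2, 3, 5, 6}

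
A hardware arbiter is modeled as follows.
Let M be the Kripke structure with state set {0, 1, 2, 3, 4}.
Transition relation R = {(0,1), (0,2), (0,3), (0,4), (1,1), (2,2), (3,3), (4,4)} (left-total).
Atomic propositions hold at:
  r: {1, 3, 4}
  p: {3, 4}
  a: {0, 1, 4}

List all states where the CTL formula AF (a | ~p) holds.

Sat(~p) = {0, 1, 2}
Sat(a | ~p) = {0, 1, 2, 4}
AF (a | ~p): least fixpoint, start Z0 = {0, 1, 2, 4}, add states with every successor in Z. Already a fixed point.
Sat(AF (a | ~p)) = {0, 1, 2, 4}

{0, 1, 2, 4}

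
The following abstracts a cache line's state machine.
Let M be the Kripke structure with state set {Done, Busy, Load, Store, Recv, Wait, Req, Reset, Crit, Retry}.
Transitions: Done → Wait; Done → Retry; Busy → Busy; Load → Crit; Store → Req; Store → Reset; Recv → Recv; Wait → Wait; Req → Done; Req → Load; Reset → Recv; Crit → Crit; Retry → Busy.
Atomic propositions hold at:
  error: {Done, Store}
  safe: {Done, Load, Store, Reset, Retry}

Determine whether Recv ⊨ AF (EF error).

No

EF error: least fixpoint, start Z0 = {Done, Store}, add states with some successor in Z. Z1 = {Done, Store, Req}; fixed.
Sat(EF error) = {Done, Store, Req}
AF (EF error): least fixpoint, start Z0 = {Done, Store, Req}, add states with every successor in Z. Already a fixed point.
Sat(AF (EF error)) = {Done, Store, Req}
Recv ∉ Sat(AF (EF error)) = {Done, Store, Req}, so the formula does not hold at Recv.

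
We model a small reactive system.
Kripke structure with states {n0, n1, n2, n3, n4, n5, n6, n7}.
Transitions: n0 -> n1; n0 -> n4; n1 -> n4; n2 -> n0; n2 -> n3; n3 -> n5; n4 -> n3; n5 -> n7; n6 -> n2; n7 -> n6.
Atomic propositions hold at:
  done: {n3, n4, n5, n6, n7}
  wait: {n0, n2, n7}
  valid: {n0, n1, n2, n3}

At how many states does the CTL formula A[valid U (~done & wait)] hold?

2

Sat(~done) = {n0, n1, n2}
Sat(~done & wait) = {n0, n2}
A[valid U (~done & wait)]: least fixpoint, start Z0 = Sat((~done & wait)) = {n0, n2}, add states in Sat(valid) with every successor in Z. Already a fixed point.
Sat(A[valid U (~done & wait)]) = {n0, n2}
|Sat(A[valid U (~done & wait)])| = |{n0, n2}| = 2.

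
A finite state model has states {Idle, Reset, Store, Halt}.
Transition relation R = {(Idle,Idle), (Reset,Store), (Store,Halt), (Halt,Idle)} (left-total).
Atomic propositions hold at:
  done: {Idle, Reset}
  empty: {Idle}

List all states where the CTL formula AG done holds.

AG done: greatest fixpoint, start Z0 = {Idle, Reset}, keep only states in Sat with every successor in Z. Z1 = {Idle}; fixed.
Sat(AG done) = {Idle}

{Idle}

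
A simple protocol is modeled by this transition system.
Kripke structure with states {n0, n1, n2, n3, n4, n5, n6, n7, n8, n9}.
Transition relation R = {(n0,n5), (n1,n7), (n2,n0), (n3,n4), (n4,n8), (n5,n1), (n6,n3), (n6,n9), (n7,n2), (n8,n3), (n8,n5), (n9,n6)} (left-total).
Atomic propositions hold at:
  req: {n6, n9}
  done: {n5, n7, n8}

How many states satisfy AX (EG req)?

EG req: greatest fixpoint, start Z0 = {n6, n9}, keep only states in Sat with some successor in Z. Already a fixed point.
Sat(EG req) = {n6, n9}
Sat(AX (EG req)) = {s : every successor in {n6, n9}} = {n9}
|Sat(AX (EG req))| = |{n9}| = 1.

1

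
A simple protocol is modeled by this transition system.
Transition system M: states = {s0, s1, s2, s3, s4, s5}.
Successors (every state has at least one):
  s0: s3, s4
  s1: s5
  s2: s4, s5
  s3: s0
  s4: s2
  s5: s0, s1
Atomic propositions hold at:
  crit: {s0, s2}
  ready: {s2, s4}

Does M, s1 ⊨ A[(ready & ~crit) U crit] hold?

No

Sat(~crit) = {s1, s3, s4, s5}
Sat(ready & ~crit) = {s4}
A[(ready & ~crit) U crit]: least fixpoint, start Z0 = Sat(crit) = {s0, s2}, add states in Sat(ready & ~crit) with every successor in Z. Z1 = {s0, s2, s4}; fixed.
Sat(A[(ready & ~crit) U crit]) = {s0, s2, s4}
s1 ∉ Sat(A[(ready & ~crit) U crit]) = {s0, s2, s4}, so the formula does not hold at s1.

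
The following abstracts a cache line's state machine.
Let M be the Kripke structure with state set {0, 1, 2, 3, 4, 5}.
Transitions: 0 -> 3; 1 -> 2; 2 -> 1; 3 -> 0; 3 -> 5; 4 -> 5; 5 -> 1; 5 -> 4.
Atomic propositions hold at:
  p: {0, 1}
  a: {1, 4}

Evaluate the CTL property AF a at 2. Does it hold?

Yes

AF a: least fixpoint, start Z0 = {1, 4}, add states with every successor in Z. Z1 = {1, 2, 4, 5}; fixed.
Sat(AF a) = {1, 2, 4, 5}
2 ∈ Sat(AF a) = {1, 2, 4, 5}, so the formula holds at 2.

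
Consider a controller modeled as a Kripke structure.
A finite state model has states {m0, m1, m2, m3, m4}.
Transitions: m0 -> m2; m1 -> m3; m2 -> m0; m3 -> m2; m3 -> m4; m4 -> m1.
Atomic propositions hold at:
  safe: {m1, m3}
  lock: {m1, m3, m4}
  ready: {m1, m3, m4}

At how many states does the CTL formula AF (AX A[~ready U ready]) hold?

Sat(~ready) = {m0, m2}
A[~ready U ready]: least fixpoint, start Z0 = Sat(ready) = {m1, m3, m4}, add states in Sat(~ready) with every successor in Z. Already a fixed point.
Sat(A[~ready U ready]) = {m1, m3, m4}
Sat(AX A[~ready U ready]) = {s : every successor in {m1, m3, m4}} = {m1, m4}
AF (AX A[~ready U ready]): least fixpoint, start Z0 = {m1, m4}, add states with every successor in Z. Already a fixed point.
Sat(AF (AX A[~ready U ready])) = {m1, m4}
|Sat(AF (AX A[~ready U ready]))| = |{m1, m4}| = 2.

2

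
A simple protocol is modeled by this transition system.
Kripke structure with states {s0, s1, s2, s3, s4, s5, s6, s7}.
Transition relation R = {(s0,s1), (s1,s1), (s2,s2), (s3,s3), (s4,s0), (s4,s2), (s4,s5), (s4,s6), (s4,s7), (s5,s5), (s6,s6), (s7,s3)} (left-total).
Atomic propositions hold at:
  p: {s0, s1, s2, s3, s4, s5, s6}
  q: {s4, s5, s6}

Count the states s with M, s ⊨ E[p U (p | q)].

Sat(p | q) = {s0, s1, s2, s3, s4, s5, s6}
E[p U (p | q)]: least fixpoint, start Z0 = Sat((p | q)) = {s0, s1, s2, s3, s4, s5, s6}, add states in Sat(p) with some successor in Z. Already a fixed point.
Sat(E[p U (p | q)]) = {s0, s1, s2, s3, s4, s5, s6}
|Sat(E[p U (p | q)])| = |{s0, s1, s2, s3, s4, s5, s6}| = 7.

7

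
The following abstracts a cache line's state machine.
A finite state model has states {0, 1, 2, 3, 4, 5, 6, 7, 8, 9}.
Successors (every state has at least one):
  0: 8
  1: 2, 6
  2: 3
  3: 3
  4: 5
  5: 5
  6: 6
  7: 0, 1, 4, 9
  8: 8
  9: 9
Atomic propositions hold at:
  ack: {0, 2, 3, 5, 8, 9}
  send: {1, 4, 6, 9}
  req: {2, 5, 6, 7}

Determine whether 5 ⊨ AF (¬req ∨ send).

No

Sat(¬req) = {0, 1, 3, 4, 8, 9}
Sat(¬req ∨ send) = {0, 1, 3, 4, 6, 8, 9}
AF (¬req ∨ send): least fixpoint, start Z0 = {0, 1, 3, 4, 6, 8, 9}, add states with every successor in Z. Z1 = {0, 1, 2, 3, 4, 6, 7, 8, 9}; fixed.
Sat(AF (¬req ∨ send)) = {0, 1, 2, 3, 4, 6, 7, 8, 9}
5 ∉ Sat(AF (¬req ∨ send)) = {0, 1, 2, 3, 4, 6, 7, 8, 9}, so the formula does not hold at 5.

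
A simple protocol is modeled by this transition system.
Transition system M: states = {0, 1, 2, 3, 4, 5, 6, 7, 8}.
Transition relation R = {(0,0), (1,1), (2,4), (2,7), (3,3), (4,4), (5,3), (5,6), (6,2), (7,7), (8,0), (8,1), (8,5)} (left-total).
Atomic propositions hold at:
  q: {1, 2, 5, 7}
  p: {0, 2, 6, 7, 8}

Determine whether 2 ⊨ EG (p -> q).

Yes

Sat(p -> q) = {1, 2, 3, 4, 5, 7}
EG (p -> q): greatest fixpoint, start Z0 = {1, 2, 3, 4, 5, 7}, keep only states in Sat with some successor in Z. Already a fixed point.
Sat(EG (p -> q)) = {1, 2, 3, 4, 5, 7}
2 ∈ Sat(EG (p -> q)) = {1, 2, 3, 4, 5, 7}, so the formula holds at 2.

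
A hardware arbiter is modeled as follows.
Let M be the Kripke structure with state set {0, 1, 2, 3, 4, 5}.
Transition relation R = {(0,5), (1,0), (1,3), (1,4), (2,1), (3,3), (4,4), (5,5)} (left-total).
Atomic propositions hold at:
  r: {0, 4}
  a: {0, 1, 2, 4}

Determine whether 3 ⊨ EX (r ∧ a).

Sat(r ∧ a) = {0, 4}
Sat(EX (r ∧ a)) = {s : some successor in {0, 4}} = {1, 4}
3 ∉ Sat(EX (r ∧ a)) = {1, 4}, so the formula does not hold at 3.

No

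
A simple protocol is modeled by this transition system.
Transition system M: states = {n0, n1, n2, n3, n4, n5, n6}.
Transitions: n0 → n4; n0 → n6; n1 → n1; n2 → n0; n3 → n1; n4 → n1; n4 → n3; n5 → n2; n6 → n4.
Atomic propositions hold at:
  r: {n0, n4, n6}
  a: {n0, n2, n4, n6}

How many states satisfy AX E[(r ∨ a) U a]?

Sat(r ∨ a) = {n0, n2, n4, n6}
E[(r ∨ a) U a]: least fixpoint, start Z0 = Sat(a) = {n0, n2, n4, n6}, add states in Sat(r ∨ a) with some successor in Z. Already a fixed point.
Sat(E[(r ∨ a) U a]) = {n0, n2, n4, n6}
Sat(AX E[(r ∨ a) U a]) = {s : every successor in {n0, n2, n4, n6}} = {n0, n2, n5, n6}
|Sat(AX E[(r ∨ a) U a])| = |{n0, n2, n5, n6}| = 4.

4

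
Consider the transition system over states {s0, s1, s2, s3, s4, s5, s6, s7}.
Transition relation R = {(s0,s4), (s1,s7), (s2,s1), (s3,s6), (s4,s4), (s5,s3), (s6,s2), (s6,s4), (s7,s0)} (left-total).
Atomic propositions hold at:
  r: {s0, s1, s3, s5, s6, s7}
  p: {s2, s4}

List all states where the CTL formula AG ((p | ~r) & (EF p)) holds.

Sat(~r) = {s2, s4}
Sat(p | ~r) = {s2, s4}
EF p: least fixpoint, start Z0 = {s2, s4}, add states with some successor in Z. Z1 = {s0, s2, s4, s6}; Z2 = {s0, s2, s3, s4, s6, s7}; Z3 = {s0, s1, s2, s3, s4, s5, s6, s7}; fixed.
Sat(EF p) = {s0, s1, s2, s3, s4, s5, s6, s7}
Sat((p | ~r) & (EF p)) = {s2, s4}
AG ((p | ~r) & (EF p)): greatest fixpoint, start Z0 = {s2, s4}, keep only states in Sat with every successor in Z. Z1 = {s4}; fixed.
Sat(AG ((p | ~r) & (EF p))) = {s4}

{s4}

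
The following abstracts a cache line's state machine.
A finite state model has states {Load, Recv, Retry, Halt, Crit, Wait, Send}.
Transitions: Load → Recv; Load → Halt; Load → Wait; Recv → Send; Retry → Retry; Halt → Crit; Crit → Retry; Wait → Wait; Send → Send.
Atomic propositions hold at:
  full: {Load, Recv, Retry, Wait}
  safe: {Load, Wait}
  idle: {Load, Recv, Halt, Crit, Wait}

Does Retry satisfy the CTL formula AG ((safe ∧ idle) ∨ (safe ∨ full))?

Yes

Sat(safe ∧ idle) = {Load, Wait}
Sat(safe ∨ full) = {Load, Recv, Retry, Wait}
Sat((safe ∧ idle) ∨ (safe ∨ full)) = {Load, Recv, Retry, Wait}
AG ((safe ∧ idle) ∨ (safe ∨ full)): greatest fixpoint, start Z0 = {Load, Recv, Retry, Wait}, keep only states in Sat with every successor in Z. Z1 = {Retry, Wait}; fixed.
Sat(AG ((safe ∧ idle) ∨ (safe ∨ full))) = {Retry, Wait}
Retry ∈ Sat(AG ((safe ∧ idle) ∨ (safe ∨ full))) = {Retry, Wait}, so the formula holds at Retry.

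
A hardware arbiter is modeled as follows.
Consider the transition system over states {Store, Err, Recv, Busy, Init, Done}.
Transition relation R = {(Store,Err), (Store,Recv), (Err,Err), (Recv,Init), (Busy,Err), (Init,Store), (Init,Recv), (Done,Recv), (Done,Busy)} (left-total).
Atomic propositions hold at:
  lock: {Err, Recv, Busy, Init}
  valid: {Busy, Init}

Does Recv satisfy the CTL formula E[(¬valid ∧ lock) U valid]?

Yes

Sat(¬valid) = {Store, Err, Recv, Done}
Sat(¬valid ∧ lock) = {Err, Recv}
E[(¬valid ∧ lock) U valid]: least fixpoint, start Z0 = Sat(valid) = {Busy, Init}, add states in Sat(¬valid ∧ lock) with some successor in Z. Z1 = {Recv, Busy, Init}; fixed.
Sat(E[(¬valid ∧ lock) U valid]) = {Recv, Busy, Init}
Recv ∈ Sat(E[(¬valid ∧ lock) U valid]) = {Recv, Busy, Init}, so the formula holds at Recv.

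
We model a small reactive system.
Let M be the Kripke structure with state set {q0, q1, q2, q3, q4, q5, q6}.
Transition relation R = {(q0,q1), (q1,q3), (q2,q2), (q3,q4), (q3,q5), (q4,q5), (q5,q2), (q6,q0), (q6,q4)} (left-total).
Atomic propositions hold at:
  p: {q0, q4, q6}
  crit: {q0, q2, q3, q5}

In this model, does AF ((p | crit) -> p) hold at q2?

Sat(p | crit) = {q0, q2, q3, q4, q5, q6}
Sat((p | crit) -> p) = {q0, q1, q4, q6}
AF ((p | crit) -> p): least fixpoint, start Z0 = {q0, q1, q4, q6}, add states with every successor in Z. Already a fixed point.
Sat(AF ((p | crit) -> p)) = {q0, q1, q4, q6}
q2 ∉ Sat(AF ((p | crit) -> p)) = {q0, q1, q4, q6}, so the formula does not hold at q2.

No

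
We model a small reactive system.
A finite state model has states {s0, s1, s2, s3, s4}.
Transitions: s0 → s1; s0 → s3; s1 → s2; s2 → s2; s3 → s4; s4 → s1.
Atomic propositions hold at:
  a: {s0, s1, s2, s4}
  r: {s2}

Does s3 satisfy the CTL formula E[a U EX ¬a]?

Sat(¬a) = {s3}
Sat(EX ¬a) = {s : some successor in {s3}} = {s0}
E[a U EX ¬a]: least fixpoint, start Z0 = Sat(EX ¬a) = {s0}, add states in Sat(a) with some successor in Z. Already a fixed point.
Sat(E[a U EX ¬a]) = {s0}
s3 ∉ Sat(E[a U EX ¬a]) = {s0}, so the formula does not hold at s3.

No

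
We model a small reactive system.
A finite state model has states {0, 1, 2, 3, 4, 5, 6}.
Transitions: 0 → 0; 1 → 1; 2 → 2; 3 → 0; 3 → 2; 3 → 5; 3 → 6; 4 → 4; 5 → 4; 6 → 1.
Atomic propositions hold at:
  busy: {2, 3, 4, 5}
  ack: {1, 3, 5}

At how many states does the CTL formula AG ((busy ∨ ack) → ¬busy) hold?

Sat(busy ∨ ack) = {1, 2, 3, 4, 5}
Sat(¬busy) = {0, 1, 6}
Sat((busy ∨ ack) → ¬busy) = {0, 1, 6}
AG ((busy ∨ ack) → ¬busy): greatest fixpoint, start Z0 = {0, 1, 6}, keep only states in Sat with every successor in Z. Already a fixed point.
Sat(AG ((busy ∨ ack) → ¬busy)) = {0, 1, 6}
|Sat(AG ((busy ∨ ack) → ¬busy))| = |{0, 1, 6}| = 3.

3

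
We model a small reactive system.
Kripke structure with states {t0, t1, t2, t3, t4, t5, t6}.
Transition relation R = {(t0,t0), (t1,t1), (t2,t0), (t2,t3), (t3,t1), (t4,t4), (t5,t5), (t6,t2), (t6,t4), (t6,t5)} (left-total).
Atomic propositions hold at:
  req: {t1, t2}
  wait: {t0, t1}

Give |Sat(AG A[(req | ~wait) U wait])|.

Sat(~wait) = {t2, t3, t4, t5, t6}
Sat(req | ~wait) = {t1, t2, t3, t4, t5, t6}
A[(req | ~wait) U wait]: least fixpoint, start Z0 = Sat(wait) = {t0, t1}, add states in Sat(req | ~wait) with every successor in Z. Z1 = {t0, t1, t3}; Z2 = {t0, t1, t2, t3}; fixed.
Sat(A[(req | ~wait) U wait]) = {t0, t1, t2, t3}
AG A[(req | ~wait) U wait]: greatest fixpoint, start Z0 = {t0, t1, t2, t3}, keep only states in Sat with every successor in Z. Already a fixed point.
Sat(AG A[(req | ~wait) U wait]) = {t0, t1, t2, t3}
|Sat(AG A[(req | ~wait) U wait])| = |{t0, t1, t2, t3}| = 4.

4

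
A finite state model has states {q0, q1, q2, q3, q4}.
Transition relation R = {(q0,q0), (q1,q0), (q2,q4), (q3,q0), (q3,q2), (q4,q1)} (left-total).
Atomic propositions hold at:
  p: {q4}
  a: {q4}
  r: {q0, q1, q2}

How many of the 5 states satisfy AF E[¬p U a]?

3

Sat(¬p) = {q0, q1, q2, q3}
E[¬p U a]: least fixpoint, start Z0 = Sat(a) = {q4}, add states in Sat(¬p) with some successor in Z. Z1 = {q2, q4}; Z2 = {q2, q3, q4}; fixed.
Sat(E[¬p U a]) = {q2, q3, q4}
AF E[¬p U a]: least fixpoint, start Z0 = {q2, q3, q4}, add states with every successor in Z. Already a fixed point.
Sat(AF E[¬p U a]) = {q2, q3, q4}
|Sat(AF E[¬p U a])| = |{q2, q3, q4}| = 3.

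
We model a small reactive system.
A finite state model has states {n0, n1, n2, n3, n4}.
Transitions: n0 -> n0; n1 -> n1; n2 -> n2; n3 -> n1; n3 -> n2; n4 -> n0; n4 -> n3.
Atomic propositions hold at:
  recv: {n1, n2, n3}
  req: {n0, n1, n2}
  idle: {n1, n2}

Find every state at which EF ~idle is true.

Sat(~idle) = {n0, n3, n4}
EF ~idle: least fixpoint, start Z0 = {n0, n3, n4}, add states with some successor in Z. Already a fixed point.
Sat(EF ~idle) = {n0, n3, n4}

{n0, n3, n4}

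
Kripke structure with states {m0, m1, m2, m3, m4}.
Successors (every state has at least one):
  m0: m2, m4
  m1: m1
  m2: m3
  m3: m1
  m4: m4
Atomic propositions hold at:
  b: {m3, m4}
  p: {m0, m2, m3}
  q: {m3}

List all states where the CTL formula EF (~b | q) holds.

Sat(~b) = {m0, m1, m2}
Sat(~b | q) = {m0, m1, m2, m3}
EF (~b | q): least fixpoint, start Z0 = {m0, m1, m2, m3}, add states with some successor in Z. Already a fixed point.
Sat(EF (~b | q)) = {m0, m1, m2, m3}

{m0, m1, m2, m3}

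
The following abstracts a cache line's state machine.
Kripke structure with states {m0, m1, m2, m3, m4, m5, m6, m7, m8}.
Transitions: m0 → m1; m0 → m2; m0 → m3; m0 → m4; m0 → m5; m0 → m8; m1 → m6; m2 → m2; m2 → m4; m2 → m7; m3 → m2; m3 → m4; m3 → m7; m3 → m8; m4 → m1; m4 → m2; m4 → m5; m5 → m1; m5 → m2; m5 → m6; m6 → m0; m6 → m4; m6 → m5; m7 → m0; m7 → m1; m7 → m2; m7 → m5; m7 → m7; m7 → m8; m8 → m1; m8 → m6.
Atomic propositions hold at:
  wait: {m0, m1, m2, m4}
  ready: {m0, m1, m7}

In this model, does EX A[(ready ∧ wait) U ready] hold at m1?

Sat(ready ∧ wait) = {m0, m1}
A[(ready ∧ wait) U ready]: least fixpoint, start Z0 = Sat(ready) = {m0, m1, m7}, add states in Sat(ready ∧ wait) with every successor in Z. Already a fixed point.
Sat(A[(ready ∧ wait) U ready]) = {m0, m1, m7}
Sat(EX A[(ready ∧ wait) U ready]) = {s : some successor in {m0, m1, m7}} = {m0, m2, m3, m4, m5, m6, m7, m8}
m1 ∉ Sat(EX A[(ready ∧ wait) U ready]) = {m0, m2, m3, m4, m5, m6, m7, m8}, so the formula does not hold at m1.

No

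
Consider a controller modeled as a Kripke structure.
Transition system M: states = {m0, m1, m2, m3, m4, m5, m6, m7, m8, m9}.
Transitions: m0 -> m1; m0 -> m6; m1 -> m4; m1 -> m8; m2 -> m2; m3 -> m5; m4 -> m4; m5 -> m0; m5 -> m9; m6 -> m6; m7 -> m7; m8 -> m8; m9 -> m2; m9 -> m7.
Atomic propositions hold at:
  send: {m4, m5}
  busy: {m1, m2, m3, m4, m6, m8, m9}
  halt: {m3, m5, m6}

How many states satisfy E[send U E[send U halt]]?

E[send U halt]: least fixpoint, start Z0 = Sat(halt) = {m3, m5, m6}, add states in Sat(send) with some successor in Z. Already a fixed point.
Sat(E[send U halt]) = {m3, m5, m6}
E[send U E[send U halt]]: least fixpoint, start Z0 = Sat(E[send U halt]) = {m3, m5, m6}, add states in Sat(send) with some successor in Z. Already a fixed point.
Sat(E[send U E[send U halt]]) = {m3, m5, m6}
|Sat(E[send U E[send U halt]])| = |{m3, m5, m6}| = 3.

3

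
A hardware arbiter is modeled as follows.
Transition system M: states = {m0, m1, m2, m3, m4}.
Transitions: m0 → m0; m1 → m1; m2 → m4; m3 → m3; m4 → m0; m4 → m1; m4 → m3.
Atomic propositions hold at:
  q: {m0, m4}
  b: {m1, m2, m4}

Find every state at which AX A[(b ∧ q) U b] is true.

Sat(b ∧ q) = {m4}
A[(b ∧ q) U b]: least fixpoint, start Z0 = Sat(b) = {m1, m2, m4}, add states in Sat(b ∧ q) with every successor in Z. Already a fixed point.
Sat(A[(b ∧ q) U b]) = {m1, m2, m4}
Sat(AX A[(b ∧ q) U b]) = {s : every successor in {m1, m2, m4}} = {m1, m2}

{m1, m2}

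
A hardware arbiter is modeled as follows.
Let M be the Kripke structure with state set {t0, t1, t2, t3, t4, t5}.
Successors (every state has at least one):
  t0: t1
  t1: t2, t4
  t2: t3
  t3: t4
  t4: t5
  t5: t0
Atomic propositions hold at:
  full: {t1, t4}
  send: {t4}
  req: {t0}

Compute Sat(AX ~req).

{t0, t1, t2, t3, t4}

Sat(~req) = {t1, t2, t3, t4, t5}
Sat(AX ~req) = {s : every successor in {t1, t2, t3, t4, t5}} = {t0, t1, t2, t3, t4}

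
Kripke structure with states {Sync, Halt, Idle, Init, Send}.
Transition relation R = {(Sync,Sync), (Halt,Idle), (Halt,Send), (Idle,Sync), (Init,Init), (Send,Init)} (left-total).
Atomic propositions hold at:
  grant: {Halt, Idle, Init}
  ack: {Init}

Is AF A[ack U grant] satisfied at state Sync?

No

A[ack U grant]: least fixpoint, start Z0 = Sat(grant) = {Halt, Idle, Init}, add states in Sat(ack) with every successor in Z. Already a fixed point.
Sat(A[ack U grant]) = {Halt, Idle, Init}
AF A[ack U grant]: least fixpoint, start Z0 = {Halt, Idle, Init}, add states with every successor in Z. Z1 = {Halt, Idle, Init, Send}; fixed.
Sat(AF A[ack U grant]) = {Halt, Idle, Init, Send}
Sync ∉ Sat(AF A[ack U grant]) = {Halt, Idle, Init, Send}, so the formula does not hold at Sync.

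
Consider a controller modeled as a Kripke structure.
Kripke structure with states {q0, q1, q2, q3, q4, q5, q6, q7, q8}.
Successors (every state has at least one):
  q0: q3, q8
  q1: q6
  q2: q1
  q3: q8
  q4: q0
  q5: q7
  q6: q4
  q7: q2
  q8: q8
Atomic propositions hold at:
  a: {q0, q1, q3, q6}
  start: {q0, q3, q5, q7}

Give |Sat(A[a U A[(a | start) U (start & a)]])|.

2

Sat(a | start) = {q0, q1, q3, q5, q6, q7}
Sat(start & a) = {q0, q3}
A[(a | start) U (start & a)]: least fixpoint, start Z0 = Sat((start & a)) = {q0, q3}, add states in Sat(a | start) with every successor in Z. Already a fixed point.
Sat(A[(a | start) U (start & a)]) = {q0, q3}
A[a U A[(a | start) U (start & a)]]: least fixpoint, start Z0 = Sat(A[(a | start) U (start & a)]) = {q0, q3}, add states in Sat(a) with every successor in Z. Already a fixed point.
Sat(A[a U A[(a | start) U (start & a)]]) = {q0, q3}
|Sat(A[a U A[(a | start) U (start & a)]])| = |{q0, q3}| = 2.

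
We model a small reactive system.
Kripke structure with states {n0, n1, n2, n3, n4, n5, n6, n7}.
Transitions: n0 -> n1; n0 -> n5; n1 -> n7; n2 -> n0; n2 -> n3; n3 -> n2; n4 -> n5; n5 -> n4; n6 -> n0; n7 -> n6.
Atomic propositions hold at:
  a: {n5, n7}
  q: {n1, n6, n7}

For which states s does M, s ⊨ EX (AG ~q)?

{n0, n4, n5}

Sat(~q) = {n0, n2, n3, n4, n5}
AG ~q: greatest fixpoint, start Z0 = {n0, n2, n3, n4, n5}, keep only states in Sat with every successor in Z. Z1 = {n2, n3, n4, n5}; Z2 = {n3, n4, n5}; Z3 = {n4, n5}; fixed.
Sat(AG ~q) = {n4, n5}
Sat(EX (AG ~q)) = {s : some successor in {n4, n5}} = {n0, n4, n5}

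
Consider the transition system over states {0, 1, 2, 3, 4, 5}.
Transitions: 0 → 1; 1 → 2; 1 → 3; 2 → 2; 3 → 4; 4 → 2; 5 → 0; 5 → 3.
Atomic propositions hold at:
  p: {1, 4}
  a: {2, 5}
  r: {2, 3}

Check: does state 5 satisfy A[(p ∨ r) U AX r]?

Sat(p ∨ r) = {1, 2, 3, 4}
Sat(AX r) = {s : every successor in {2, 3}} = {1, 2, 4}
A[(p ∨ r) U AX r]: least fixpoint, start Z0 = Sat(AX r) = {1, 2, 4}, add states in Sat(p ∨ r) with every successor in Z. Z1 = {1, 2, 3, 4}; fixed.
Sat(A[(p ∨ r) U AX r]) = {1, 2, 3, 4}
5 ∉ Sat(A[(p ∨ r) U AX r]) = {1, 2, 3, 4}, so the formula does not hold at 5.

No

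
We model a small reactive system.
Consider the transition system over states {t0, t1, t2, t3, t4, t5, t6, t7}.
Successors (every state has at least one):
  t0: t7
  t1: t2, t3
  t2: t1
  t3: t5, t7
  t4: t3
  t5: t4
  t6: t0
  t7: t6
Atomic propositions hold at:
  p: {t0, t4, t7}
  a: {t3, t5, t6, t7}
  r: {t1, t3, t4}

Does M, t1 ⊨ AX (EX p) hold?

No

Sat(EX p) = {s : some successor in {t0, t4, t7}} = {t0, t3, t5, t6}
Sat(AX (EX p)) = {s : every successor in {t0, t3, t5, t6}} = {t4, t6, t7}
t1 ∉ Sat(AX (EX p)) = {t4, t6, t7}, so the formula does not hold at t1.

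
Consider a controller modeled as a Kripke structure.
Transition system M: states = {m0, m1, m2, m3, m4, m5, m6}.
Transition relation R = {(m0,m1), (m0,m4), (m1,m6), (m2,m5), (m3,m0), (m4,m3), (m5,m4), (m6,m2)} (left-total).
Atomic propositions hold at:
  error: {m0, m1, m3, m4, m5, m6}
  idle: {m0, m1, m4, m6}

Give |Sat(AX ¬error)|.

1

Sat(¬error) = {m2}
Sat(AX ¬error) = {s : every successor in {m2}} = {m6}
|Sat(AX ¬error)| = |{m6}| = 1.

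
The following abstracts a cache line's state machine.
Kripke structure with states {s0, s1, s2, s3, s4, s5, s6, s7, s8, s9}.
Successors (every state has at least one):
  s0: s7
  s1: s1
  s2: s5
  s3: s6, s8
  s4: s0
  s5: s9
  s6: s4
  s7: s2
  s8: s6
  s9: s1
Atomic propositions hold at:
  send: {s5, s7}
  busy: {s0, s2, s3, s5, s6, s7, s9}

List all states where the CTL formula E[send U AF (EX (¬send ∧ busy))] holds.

Sat(¬send) = {s0, s1, s2, s3, s4, s6, s8, s9}
Sat(¬send ∧ busy) = {s0, s2, s3, s6, s9}
Sat(EX (¬send ∧ busy)) = {s : some successor in {s0, s2, s3, s6, s9}} = {s3, s4, s5, s7, s8}
AF (EX (¬send ∧ busy)): least fixpoint, start Z0 = {s3, s4, s5, s7, s8}, add states with every successor in Z. Z1 = {s0, s2, s3, s4, s5, s6, s7, s8}; fixed.
Sat(AF (EX (¬send ∧ busy))) = {s0, s2, s3, s4, s5, s6, s7, s8}
E[send U AF (EX (¬send ∧ busy))]: least fixpoint, start Z0 = Sat(AF (EX (¬send ∧ busy))) = {s0, s2, s3, s4, s5, s6, s7, s8}, add states in Sat(send) with some successor in Z. Already a fixed point.
Sat(E[send U AF (EX (¬send ∧ busy))]) = {s0, s2, s3, s4, s5, s6, s7, s8}

{s0, s2, s3, s4, s5, s6, s7, s8}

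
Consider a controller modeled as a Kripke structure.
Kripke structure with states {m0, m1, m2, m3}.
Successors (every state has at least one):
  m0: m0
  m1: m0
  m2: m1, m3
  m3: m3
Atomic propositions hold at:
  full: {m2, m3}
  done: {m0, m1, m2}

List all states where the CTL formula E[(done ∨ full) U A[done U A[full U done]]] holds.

{m0, m1, m2}

Sat(done ∨ full) = {m0, m1, m2, m3}
A[full U done]: least fixpoint, start Z0 = Sat(done) = {m0, m1, m2}, add states in Sat(full) with every successor in Z. Already a fixed point.
Sat(A[full U done]) = {m0, m1, m2}
A[done U A[full U done]]: least fixpoint, start Z0 = Sat(A[full U done]) = {m0, m1, m2}, add states in Sat(done) with every successor in Z. Already a fixed point.
Sat(A[done U A[full U done]]) = {m0, m1, m2}
E[(done ∨ full) U A[done U A[full U done]]]: least fixpoint, start Z0 = Sat(A[done U A[full U done]]) = {m0, m1, m2}, add states in Sat(done ∨ full) with some successor in Z. Already a fixed point.
Sat(E[(done ∨ full) U A[done U A[full U done]]]) = {m0, m1, m2}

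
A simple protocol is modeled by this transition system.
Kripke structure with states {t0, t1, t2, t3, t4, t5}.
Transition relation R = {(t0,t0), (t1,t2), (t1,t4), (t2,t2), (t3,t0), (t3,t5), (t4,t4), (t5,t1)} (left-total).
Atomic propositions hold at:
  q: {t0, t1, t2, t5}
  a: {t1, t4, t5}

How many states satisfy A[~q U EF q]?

Sat(~q) = {t3, t4}
EF q: least fixpoint, start Z0 = {t0, t1, t2, t5}, add states with some successor in Z. Z1 = {t0, t1, t2, t3, t5}; fixed.
Sat(EF q) = {t0, t1, t2, t3, t5}
A[~q U EF q]: least fixpoint, start Z0 = Sat(EF q) = {t0, t1, t2, t3, t5}, add states in Sat(~q) with every successor in Z. Already a fixed point.
Sat(A[~q U EF q]) = {t0, t1, t2, t3, t5}
|Sat(A[~q U EF q])| = |{t0, t1, t2, t3, t5}| = 5.

5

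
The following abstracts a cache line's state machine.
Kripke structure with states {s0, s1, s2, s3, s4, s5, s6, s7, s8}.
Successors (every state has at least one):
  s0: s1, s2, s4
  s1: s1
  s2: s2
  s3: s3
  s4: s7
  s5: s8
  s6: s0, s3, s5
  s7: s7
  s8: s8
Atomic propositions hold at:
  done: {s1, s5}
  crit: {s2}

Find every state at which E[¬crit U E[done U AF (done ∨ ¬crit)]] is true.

{s0, s1, s3, s4, s5, s6, s7, s8}

Sat(¬crit) = {s0, s1, s3, s4, s5, s6, s7, s8}
Sat(done ∨ ¬crit) = {s0, s1, s3, s4, s5, s6, s7, s8}
AF (done ∨ ¬crit): least fixpoint, start Z0 = {s0, s1, s3, s4, s5, s6, s7, s8}, add states with every successor in Z. Already a fixed point.
Sat(AF (done ∨ ¬crit)) = {s0, s1, s3, s4, s5, s6, s7, s8}
E[done U AF (done ∨ ¬crit)]: least fixpoint, start Z0 = Sat(AF (done ∨ ¬crit)) = {s0, s1, s3, s4, s5, s6, s7, s8}, add states in Sat(done) with some successor in Z. Already a fixed point.
Sat(E[done U AF (done ∨ ¬crit)]) = {s0, s1, s3, s4, s5, s6, s7, s8}
E[¬crit U E[done U AF (done ∨ ¬crit)]]: least fixpoint, start Z0 = Sat(E[done U AF (done ∨ ¬crit)]) = {s0, s1, s3, s4, s5, s6, s7, s8}, add states in Sat(¬crit) with some successor in Z. Already a fixed point.
Sat(E[¬crit U E[done U AF (done ∨ ¬crit)]]) = {s0, s1, s3, s4, s5, s6, s7, s8}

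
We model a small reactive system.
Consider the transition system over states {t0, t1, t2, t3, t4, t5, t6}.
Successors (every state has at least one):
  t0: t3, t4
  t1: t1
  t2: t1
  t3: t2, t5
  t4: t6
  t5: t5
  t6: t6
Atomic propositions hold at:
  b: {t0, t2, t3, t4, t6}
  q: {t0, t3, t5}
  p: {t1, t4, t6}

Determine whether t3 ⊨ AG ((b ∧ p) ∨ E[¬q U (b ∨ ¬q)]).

No

Sat(b ∧ p) = {t4, t6}
Sat(¬q) = {t1, t2, t4, t6}
Sat(b ∨ ¬q) = {t0, t1, t2, t3, t4, t6}
E[¬q U (b ∨ ¬q)]: least fixpoint, start Z0 = Sat((b ∨ ¬q)) = {t0, t1, t2, t3, t4, t6}, add states in Sat(¬q) with some successor in Z. Already a fixed point.
Sat(E[¬q U (b ∨ ¬q)]) = {t0, t1, t2, t3, t4, t6}
Sat((b ∧ p) ∨ E[¬q U (b ∨ ¬q)]) = {t0, t1, t2, t3, t4, t6}
AG ((b ∧ p) ∨ E[¬q U (b ∨ ¬q)]): greatest fixpoint, start Z0 = {t0, t1, t2, t3, t4, t6}, keep only states in Sat with every successor in Z. Z1 = {t0, t1, t2, t4, t6}; Z2 = {t1, t2, t4, t6}; fixed.
Sat(AG ((b ∧ p) ∨ E[¬q U (b ∨ ¬q)])) = {t1, t2, t4, t6}
t3 ∉ Sat(AG ((b ∧ p) ∨ E[¬q U (b ∨ ¬q)])) = {t1, t2, t4, t6}, so the formula does not hold at t3.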